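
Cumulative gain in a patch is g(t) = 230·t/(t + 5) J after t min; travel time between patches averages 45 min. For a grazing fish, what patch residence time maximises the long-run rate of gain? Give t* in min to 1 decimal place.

Maximise g(t)/(T+t): set derivative to zero → g'(t)(T+t) = g(t).
g'(t) = 230·5/(t + 5)². Setting 230·5/(t+5)² = 230t/[(t+5)(45+t)] gives 5(45+t) = t(t+5), so t² = 5×45 = 225.
t* = √225 = 15 min.

15.0 min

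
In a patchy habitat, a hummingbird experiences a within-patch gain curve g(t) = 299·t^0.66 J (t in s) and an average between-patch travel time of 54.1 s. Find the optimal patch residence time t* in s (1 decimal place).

105.0 s

Optimal t* satisfies g'(t*) = g(t*)/(T + t*).
g'(t) = 0.66·299·t^-0.34. Setting 0.66·299·t^-0.34 = 299·t^0.66/(54.1+t) gives 0.66(54.1+t) = t, so 0.34·t = 0.66×54.1.
t* = 0.66×54.1/0.34 = 105 s.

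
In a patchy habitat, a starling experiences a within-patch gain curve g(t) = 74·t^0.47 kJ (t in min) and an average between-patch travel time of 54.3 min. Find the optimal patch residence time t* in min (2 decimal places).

48.15 min

By the marginal value theorem, leave when the instantaneous gain rate g'(t) equals the habitat-wide average g(t)/(T + t).
g'(t) = 0.47·74·t^-0.53. Setting 0.47·74·t^-0.53 = 74·t^0.47/(54.3+t) gives 0.47(54.3+t) = t, so 0.53·t = 0.47×54.3.
t* = 0.47×54.3/0.53 = 48.15 min.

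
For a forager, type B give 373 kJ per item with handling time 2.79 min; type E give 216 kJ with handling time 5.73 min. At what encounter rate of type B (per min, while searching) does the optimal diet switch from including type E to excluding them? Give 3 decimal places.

At the threshold, the rate on type B alone equals the profitability of type E: λ·373/(1 + λ·2.79) = 216/5.73 = 37.7.
Rearranging, λ(373 − 37.7×2.79) = 37.7, so λ = 37.7/267.8 = 0.1407 per min.

0.141 per min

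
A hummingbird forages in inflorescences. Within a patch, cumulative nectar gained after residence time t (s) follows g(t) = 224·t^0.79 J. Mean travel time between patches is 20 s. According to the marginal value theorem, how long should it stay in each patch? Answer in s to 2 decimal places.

Optimal t* satisfies g'(t*) = g(t*)/(T + t*).
g'(t) = 0.79·224·t^-0.21. Setting 0.79·224·t^-0.21 = 224·t^0.79/(20+t) gives 0.79(20+t) = t, so 0.21·t = 0.79×20.
t* = 0.79×20/0.21 = 75.24 s.

75.24 s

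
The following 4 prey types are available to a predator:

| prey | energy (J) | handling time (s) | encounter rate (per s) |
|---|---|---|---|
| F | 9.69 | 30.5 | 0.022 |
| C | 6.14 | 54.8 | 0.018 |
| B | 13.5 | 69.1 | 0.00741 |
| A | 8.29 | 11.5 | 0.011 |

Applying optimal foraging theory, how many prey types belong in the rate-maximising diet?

3

Profitabilities (E/h, J/s): A 0.721, F 0.318, B 0.195, C 0.112. Add prey in this order while the next type's profitability exceeds the intake rate on those already taken.
Rate on top 1: 0.08095. F: 0.318 > 0.08095 → include.
Rate on top 2: 0.1693. B: 0.195 > 0.1693 → include.
Rate on top 3: 0.1751. C: 0.112 < 0.1751 → exclude; stop.
Optimal diet: A, F, B — 3 of 4 types.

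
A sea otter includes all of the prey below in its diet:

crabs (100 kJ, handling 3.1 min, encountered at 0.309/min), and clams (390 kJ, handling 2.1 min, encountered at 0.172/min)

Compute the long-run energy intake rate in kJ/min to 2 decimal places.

R = Σλ_iE_i / (1 + Σλ_ih_i)
Numerator: 0.309×100 + 0.172×390 = 97.98
Denominator: 1 + 0.309×3.1 + 0.172×2.1 = 2.319
R = 97.98/2.319 = 42.25 kJ/min

42.25 kJ/min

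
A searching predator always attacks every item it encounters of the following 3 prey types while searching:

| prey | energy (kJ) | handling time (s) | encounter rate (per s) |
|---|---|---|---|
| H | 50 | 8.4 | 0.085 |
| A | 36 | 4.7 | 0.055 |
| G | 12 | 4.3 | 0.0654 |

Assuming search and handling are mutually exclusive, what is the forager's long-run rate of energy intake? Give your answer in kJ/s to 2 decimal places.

3.11 kJ/s

R = (0.085×50 + 0.055×36 + 0.0654×12) / (1 + 0.085×8.4 + 0.055×4.7 + 0.0654×4.3) = 7.015/2.254 = 3.113 kJ/s.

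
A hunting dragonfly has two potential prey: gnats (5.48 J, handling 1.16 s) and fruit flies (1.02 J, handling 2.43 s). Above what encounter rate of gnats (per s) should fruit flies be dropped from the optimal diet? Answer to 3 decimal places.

The zero-one rule: include fruit flies iff E₂/h₂ > λE₁/(1+λh₁). Equality gives the switch point.
λE₁h₂ = E₂ + λE₂h₁ ⇒ λ = E₂/(E₁h₂ − E₂h₁) = 1.02/(13.32 − 1.183) = 0.08407 per s.

0.084 per s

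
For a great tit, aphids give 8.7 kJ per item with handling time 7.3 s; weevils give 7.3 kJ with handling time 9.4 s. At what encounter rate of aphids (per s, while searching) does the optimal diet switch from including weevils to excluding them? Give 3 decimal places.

At the threshold, the rate on aphids alone equals the profitability of weevils: λ·8.7/(1 + λ·7.3) = 7.3/9.4 = 0.7766.
Rearranging, λ(8.7 − 0.7766×7.3) = 0.7766, so λ = 0.7766/3.031 = 0.2562 per s.

0.256 per s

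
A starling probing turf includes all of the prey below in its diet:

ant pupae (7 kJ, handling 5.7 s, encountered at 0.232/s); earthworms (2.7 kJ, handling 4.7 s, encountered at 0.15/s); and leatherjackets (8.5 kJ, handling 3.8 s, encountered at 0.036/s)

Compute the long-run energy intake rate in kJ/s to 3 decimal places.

Energy encountered per unit search time: 0.232×7 + 0.15×2.7 + 0.036×8.5 = 2.335 kJ/s.
Handling time per unit search time: 0.232×5.7 + 0.15×4.7 + 0.036×3.8 = 2.164.
Rate = 2.335/(1 + 2.164) = 0.7379 kJ/s.

0.738 kJ/s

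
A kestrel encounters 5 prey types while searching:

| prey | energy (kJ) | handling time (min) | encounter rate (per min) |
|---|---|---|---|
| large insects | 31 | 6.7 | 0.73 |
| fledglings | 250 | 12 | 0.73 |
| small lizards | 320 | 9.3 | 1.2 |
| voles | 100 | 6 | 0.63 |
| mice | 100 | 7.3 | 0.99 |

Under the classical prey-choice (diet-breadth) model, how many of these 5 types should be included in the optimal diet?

Rank by E/h (kJ/min): small lizards 34.4, fledglings 20.8, voles 16.7, mice 13.7, large insects 4.63. Include each in turn until the next type's E/h falls below the running intake rate.
Rate on top 1: 31.58. fledglings: 20.8 < 31.58 → exclude; stop.
Optimal diet: small lizards — 1 of 5 types.

1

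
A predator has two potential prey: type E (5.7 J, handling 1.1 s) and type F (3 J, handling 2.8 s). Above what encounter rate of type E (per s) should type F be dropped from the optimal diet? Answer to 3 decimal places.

0.237 per s

The zero-one rule: include type F iff E₂/h₂ > λE₁/(1+λh₁). Equality gives the switch point.
λE₁h₂ = E₂ + λE₂h₁ ⇒ λ = E₂/(E₁h₂ − E₂h₁) = 3/(15.96 − 3.3) = 0.237 per s.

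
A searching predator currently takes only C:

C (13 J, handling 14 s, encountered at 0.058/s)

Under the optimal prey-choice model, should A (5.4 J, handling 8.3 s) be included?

Yes

Current rate: (0.058×13)/(1 + 0.058×14) = 0.4161 J/s.
A: E/h = 5.4/8.3 = 0.6506 J/s.
0.6506 > 0.4161, so adding A raises the average — include it.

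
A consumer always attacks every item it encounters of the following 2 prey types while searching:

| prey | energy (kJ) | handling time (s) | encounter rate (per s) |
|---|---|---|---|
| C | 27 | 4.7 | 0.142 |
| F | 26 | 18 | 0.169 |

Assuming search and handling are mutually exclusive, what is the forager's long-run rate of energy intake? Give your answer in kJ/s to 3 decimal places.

R = (0.142×27 + 0.169×26) / (1 + 0.142×4.7 + 0.169×18) = 8.228/4.709 = 1.747 kJ/s.

1.747 kJ/s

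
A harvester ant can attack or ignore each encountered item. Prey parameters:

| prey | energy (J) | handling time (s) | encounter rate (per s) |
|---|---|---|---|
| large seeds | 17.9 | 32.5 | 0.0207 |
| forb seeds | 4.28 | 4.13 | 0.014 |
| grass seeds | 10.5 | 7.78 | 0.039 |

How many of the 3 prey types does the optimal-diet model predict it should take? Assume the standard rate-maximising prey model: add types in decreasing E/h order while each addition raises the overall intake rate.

3

Rank by E/h (J/s): grass seeds 1.35, forb seeds 1.04, large seeds 0.551. Include each in turn until the next type's E/h falls below the running intake rate.
Rate on top 1: 0.3142. forb seeds: 1.04 > 0.3142 → include.
Rate on top 2: 0.3448. large seeds: 0.551 > 0.3448 → include.
Optimal diet: grass seeds, forb seeds, large seeds — 3 of 3 types.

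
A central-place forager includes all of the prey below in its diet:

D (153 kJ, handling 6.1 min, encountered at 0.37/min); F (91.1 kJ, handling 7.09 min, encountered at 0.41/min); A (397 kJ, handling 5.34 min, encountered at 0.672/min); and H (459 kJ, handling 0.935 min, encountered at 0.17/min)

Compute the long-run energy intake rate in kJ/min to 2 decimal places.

44.27 kJ/min

Energy encountered per unit search time: 0.37×153 + 0.41×91.1 + 0.672×397 + 0.17×459 = 438.8 kJ/min.
Handling time per unit search time: 0.37×6.1 + 0.41×7.09 + 0.672×5.34 + 0.17×0.935 = 8.911.
Rate = 438.8/(1 + 8.911) = 44.27 kJ/min.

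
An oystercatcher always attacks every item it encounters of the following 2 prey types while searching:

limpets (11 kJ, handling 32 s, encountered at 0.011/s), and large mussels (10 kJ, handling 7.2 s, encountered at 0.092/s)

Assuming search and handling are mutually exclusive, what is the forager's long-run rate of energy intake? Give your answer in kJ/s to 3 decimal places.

0.517 kJ/s

R = (0.011×11 + 0.092×10) / (1 + 0.011×32 + 0.092×7.2) = 1.041/2.014 = 0.5168 kJ/s.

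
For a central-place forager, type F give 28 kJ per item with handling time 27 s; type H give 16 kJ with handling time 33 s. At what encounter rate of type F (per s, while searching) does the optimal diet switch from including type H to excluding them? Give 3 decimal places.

0.033 per s

At the threshold, the rate on type F alone equals the profitability of type H: λ·28/(1 + λ·27) = 16/33 = 0.4848.
Rearranging, λ(28 − 0.4848×27) = 0.4848, so λ = 0.4848/14.91 = 0.03252 per s.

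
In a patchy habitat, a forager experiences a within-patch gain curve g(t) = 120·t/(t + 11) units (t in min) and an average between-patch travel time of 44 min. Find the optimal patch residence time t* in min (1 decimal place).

22.0 min

Maximise g(t)/(T+t): set derivative to zero → g'(t)(T+t) = g(t).
g'(t) = 120·11/(t + 11)². Setting 120·11/(t+11)² = 120t/[(t+11)(44+t)] gives 11(44+t) = t(t+11), so t² = 11×44 = 484.
t* = √484 = 22 min.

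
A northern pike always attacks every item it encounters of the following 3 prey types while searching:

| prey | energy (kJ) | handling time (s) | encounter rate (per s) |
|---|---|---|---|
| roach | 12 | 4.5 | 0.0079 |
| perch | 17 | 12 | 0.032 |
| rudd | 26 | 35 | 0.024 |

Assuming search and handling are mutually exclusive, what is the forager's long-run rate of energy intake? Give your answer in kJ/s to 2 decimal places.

0.56 kJ/s

R = Σλ_iE_i / (1 + Σλ_ih_i)
Numerator: 0.0079×12 + 0.032×17 + 0.024×26 = 1.263
Denominator: 1 + 0.0079×4.5 + 0.032×12 + 0.024×35 = 2.26
R = 1.263/2.26 = 0.5589 kJ/s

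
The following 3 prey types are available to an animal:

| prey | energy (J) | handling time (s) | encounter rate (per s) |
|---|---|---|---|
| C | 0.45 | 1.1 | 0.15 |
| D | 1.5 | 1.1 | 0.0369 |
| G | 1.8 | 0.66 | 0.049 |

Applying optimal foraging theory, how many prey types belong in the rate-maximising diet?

3

Rank by E/h (J/s): G 2.73, D 1.36, C 0.409. Include each in turn until the next type's E/h falls below the running intake rate.
Rate on top 1: 0.08544. D: 1.36 > 0.08544 → include.
Rate on top 2: 0.1338. C: 0.409 > 0.1338 → include.
Optimal diet: G, D, C — 3 of 3 types.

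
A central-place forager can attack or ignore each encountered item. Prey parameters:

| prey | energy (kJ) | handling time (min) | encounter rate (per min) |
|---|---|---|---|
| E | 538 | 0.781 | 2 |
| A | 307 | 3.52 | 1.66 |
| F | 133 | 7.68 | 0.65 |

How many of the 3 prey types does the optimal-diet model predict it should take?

1

Profitabilities (E/h, kJ/min): E 689, A 87.2, F 17.3. Add prey in this order while the next type's profitability exceeds the intake rate on those already taken.
Rate on top 1: 420. A: 87.2 < 420 → exclude; stop.
Optimal diet: E — 1 of 3 types.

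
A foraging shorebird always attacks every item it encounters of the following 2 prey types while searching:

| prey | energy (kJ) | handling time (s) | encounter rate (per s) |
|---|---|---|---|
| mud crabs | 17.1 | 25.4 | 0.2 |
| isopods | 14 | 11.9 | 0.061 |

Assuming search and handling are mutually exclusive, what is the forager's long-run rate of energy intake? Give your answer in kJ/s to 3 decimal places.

Energy encountered per unit search time: 0.2×17.1 + 0.061×14 = 4.274 kJ/s.
Handling time per unit search time: 0.2×25.4 + 0.061×11.9 = 5.806.
Rate = 4.274/(1 + 5.806) = 0.628 kJ/s.

0.628 kJ/s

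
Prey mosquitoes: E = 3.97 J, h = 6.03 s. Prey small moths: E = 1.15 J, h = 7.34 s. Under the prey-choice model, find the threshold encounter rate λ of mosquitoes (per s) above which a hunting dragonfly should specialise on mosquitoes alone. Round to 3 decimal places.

0.052 per s

At the threshold, the rate on mosquitoes alone equals the profitability of small moths: λ·3.97/(1 + λ·6.03) = 1.15/7.34 = 0.1567.
Rearranging, λ(3.97 − 0.1567×6.03) = 0.1567, so λ = 0.1567/3.025 = 0.05179 per s.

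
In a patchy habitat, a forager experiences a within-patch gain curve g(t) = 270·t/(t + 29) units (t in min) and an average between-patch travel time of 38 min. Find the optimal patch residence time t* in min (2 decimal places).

33.20 min

Maximise g(t)/(T+t): set derivative to zero → g'(t)(T+t) = g(t).
g'(t) = 270·29/(t + 29)². Setting 270·29/(t+29)² = 270t/[(t+29)(38+t)] gives 29(38+t) = t(t+29), so t² = 29×38 = 1102.
t* = √1102 = 33.2 min.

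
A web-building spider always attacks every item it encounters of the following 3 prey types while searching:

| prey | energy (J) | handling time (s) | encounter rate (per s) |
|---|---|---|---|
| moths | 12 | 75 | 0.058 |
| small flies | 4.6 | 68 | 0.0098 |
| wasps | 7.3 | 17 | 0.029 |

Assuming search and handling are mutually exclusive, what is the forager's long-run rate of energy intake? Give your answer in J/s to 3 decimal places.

R = (0.058×12 + 0.0098×4.6 + 0.029×7.3) / (1 + 0.058×75 + 0.0098×68 + 0.029×17) = 0.9528/6.509 = 0.1464 J/s.

0.146 J/s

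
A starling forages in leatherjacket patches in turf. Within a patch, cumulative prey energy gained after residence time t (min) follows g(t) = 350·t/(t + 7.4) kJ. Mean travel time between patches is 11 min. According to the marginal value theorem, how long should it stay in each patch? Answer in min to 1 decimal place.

Maximise g(t)/(T+t): set derivative to zero → g'(t)(T+t) = g(t).
g'(t) = 350·7.4/(t + 7.4)². Setting 350·7.4/(t+7.4)² = 350t/[(t+7.4)(11+t)] gives 7.4(11+t) = t(t+7.4), so t² = 7.4×11 = 81.4.
t* = √81.4 = 9.022 min.

9.0 min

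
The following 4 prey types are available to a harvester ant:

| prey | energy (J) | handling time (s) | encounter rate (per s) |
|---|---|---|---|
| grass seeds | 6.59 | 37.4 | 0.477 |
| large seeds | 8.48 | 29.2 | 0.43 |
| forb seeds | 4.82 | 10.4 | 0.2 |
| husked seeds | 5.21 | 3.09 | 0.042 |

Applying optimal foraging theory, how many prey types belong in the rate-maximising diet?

2

E/h in descending order: husked seeds 1.69, forb seeds 0.463, large seeds 0.29, grass seeds 0.176 J/s. The optimal diet is the largest prefix of this list for which every included type satisfies E_i/h_i > R on the types above it.
Rate on top 1: 0.1937. forb seeds: 0.463 > 0.1937 → include.
Rate on top 2: 0.3685. large seeds: 0.29 < 0.3685 → exclude; stop.
Optimal diet: husked seeds, forb seeds — 2 of 4 types.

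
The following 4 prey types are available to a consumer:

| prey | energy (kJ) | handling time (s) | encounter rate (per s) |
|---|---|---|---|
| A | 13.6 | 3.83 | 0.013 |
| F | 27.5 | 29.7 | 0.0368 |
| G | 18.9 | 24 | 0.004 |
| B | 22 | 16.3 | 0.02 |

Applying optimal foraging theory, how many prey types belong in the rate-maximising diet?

4

E/h in descending order: A 3.55, B 1.35, F 0.926, G 0.787 kJ/s. The optimal diet is the largest prefix of this list for which every included type satisfies E_i/h_i > R on the types above it.
Rate on top 1: 0.1684. B: 1.35 > 0.1684 → include.
Rate on top 2: 0.4483. F: 0.926 > 0.4483 → include.
Rate on top 3: 0.6598. G: 0.787 > 0.6598 → include.
Optimal diet: A, B, F, G — 4 of 4 types.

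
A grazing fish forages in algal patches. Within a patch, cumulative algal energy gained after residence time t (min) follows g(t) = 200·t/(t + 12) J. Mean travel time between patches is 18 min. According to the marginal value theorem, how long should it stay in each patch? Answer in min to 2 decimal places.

14.70 min

Optimal t* satisfies g'(t*) = g(t*)/(T + t*).
g'(t) = 200·12/(t + 12)². Setting 200·12/(t+12)² = 200t/[(t+12)(18+t)] gives 12(18+t) = t(t+12), so t² = 12×18 = 216.
t* = √216 = 14.7 min.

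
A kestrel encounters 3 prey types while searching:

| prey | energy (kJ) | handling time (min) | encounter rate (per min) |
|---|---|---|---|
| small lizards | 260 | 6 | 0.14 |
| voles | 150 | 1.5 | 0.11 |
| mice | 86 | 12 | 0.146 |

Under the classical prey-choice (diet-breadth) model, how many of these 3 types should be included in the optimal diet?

2

Profitabilities (E/h, kJ/min): voles 100, small lizards 43.3, mice 7.17. Add prey in this order while the next type's profitability exceeds the intake rate on those already taken.
Rate on top 1: 14.16. small lizards: 43.3 > 14.16 → include.
Rate on top 2: 26.38. mice: 7.17 < 26.38 → exclude; stop.
Optimal diet: voles, small lizards — 2 of 3 types.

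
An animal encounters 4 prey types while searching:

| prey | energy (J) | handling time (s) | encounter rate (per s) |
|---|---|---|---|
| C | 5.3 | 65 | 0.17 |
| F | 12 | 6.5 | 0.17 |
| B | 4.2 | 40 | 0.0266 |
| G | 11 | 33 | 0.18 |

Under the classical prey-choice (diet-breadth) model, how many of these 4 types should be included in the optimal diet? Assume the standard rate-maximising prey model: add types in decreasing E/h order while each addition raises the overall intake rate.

Rank by E/h (J/s): F 1.85, G 0.333, B 0.105, C 0.0815. Include each in turn until the next type's E/h falls below the running intake rate.
Rate on top 1: 0.9691. G: 0.333 < 0.9691 → exclude; stop.
Optimal diet: F — 1 of 4 types.

1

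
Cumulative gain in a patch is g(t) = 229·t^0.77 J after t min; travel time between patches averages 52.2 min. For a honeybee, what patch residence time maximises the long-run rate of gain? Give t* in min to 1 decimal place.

174.8 min

Maximise g(t)/(T+t): set derivative to zero → g'(t)(T+t) = g(t).
g'(t) = 0.77·229·t^-0.23. Setting 0.77·229·t^-0.23 = 229·t^0.77/(52.2+t) gives 0.77(52.2+t) = t, so 0.23·t = 0.77×52.2.
t* = 0.77×52.2/0.23 = 174.8 min.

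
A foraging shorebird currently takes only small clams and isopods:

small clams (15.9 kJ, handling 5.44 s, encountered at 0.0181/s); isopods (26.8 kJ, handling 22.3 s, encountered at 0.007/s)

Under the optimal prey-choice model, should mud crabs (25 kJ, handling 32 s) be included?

Current rate: (0.0181×15.9 + 0.007×26.8)/(1 + 0.0181×5.44 + 0.007×22.3) = 0.3789 kJ/s.
Profitability of mud crabs: 25/32 = 0.7812 kJ/s.
Since 0.7812 > R, including mud crabs increases the long-run rate.

Yes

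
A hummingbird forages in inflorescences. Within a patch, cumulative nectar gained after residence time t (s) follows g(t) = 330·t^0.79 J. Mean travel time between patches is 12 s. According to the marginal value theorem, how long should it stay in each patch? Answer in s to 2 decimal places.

45.14 s

Maximise g(t)/(T+t): set derivative to zero → g'(t)(T+t) = g(t).
g'(t) = 0.79·330·t^-0.21. Setting 0.79·330·t^-0.21 = 330·t^0.79/(12+t) gives 0.79(12+t) = t, so 0.21·t = 0.79×12.
t* = 0.79×12/0.21 = 45.14 s.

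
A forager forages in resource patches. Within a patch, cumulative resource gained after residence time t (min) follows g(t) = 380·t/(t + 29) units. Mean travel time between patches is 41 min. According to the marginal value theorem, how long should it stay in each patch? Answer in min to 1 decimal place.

Optimal t* satisfies g'(t*) = g(t*)/(T + t*).
g'(t) = 380·29/(t + 29)². Setting 380·29/(t+29)² = 380t/[(t+29)(41+t)] gives 29(41+t) = t(t+29), so t² = 29×41 = 1189.
t* = √1189 = 34.48 min.

34.5 min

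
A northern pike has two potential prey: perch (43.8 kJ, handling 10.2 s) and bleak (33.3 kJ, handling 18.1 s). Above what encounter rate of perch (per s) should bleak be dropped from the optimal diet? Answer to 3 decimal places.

The zero-one rule: include bleak iff E₂/h₂ > λE₁/(1+λh₁). Equality gives the switch point.
λE₁h₂ = E₂ + λE₂h₁ ⇒ λ = E₂/(E₁h₂ − E₂h₁) = 33.3/(792.8 − 339.7) = 0.07349 per s.

0.073 per s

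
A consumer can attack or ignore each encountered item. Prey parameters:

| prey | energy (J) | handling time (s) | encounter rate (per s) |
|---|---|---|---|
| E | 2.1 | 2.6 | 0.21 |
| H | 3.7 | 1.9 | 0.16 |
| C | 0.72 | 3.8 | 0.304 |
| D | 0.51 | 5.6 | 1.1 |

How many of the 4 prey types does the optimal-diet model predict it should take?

2

Profitabilities (E/h, J/s): H 1.95, E 0.808, C 0.189, D 0.0911. Add prey in this order while the next type's profitability exceeds the intake rate on those already taken.
Rate on top 1: 0.454. E: 0.808 > 0.454 → include.
Rate on top 2: 0.5584. C: 0.189 < 0.5584 → exclude; stop.
Optimal diet: H, E — 2 of 4 types.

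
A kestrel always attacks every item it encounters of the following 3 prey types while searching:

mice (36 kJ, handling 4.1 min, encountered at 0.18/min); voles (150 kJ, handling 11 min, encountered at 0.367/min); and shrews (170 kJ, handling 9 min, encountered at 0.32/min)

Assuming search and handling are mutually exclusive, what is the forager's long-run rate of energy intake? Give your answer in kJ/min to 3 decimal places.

Energy encountered per unit search time: 0.18×36 + 0.367×150 + 0.32×170 = 115.9 kJ/min.
Handling time per unit search time: 0.18×4.1 + 0.367×11 + 0.32×9 = 7.655.
Rate = 115.9/(1 + 7.655) = 13.39 kJ/min.

13.395 kJ/min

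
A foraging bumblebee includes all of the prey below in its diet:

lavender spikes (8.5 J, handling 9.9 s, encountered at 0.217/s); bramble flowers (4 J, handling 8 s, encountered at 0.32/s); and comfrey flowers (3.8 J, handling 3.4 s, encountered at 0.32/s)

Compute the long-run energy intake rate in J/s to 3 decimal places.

Energy encountered per unit search time: 0.217×8.5 + 0.32×4 + 0.32×3.8 = 4.341 J/s.
Handling time per unit search time: 0.217×9.9 + 0.32×8 + 0.32×3.4 = 5.796.
Rate = 4.341/(1 + 5.796) = 0.6387 J/s.

0.639 J/s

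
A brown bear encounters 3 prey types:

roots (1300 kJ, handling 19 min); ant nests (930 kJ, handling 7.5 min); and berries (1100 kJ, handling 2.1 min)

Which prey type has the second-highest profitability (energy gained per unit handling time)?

Profitability E/h (kJ/min): roots = 1300/19 = 68.4, ant nests = 930/7.5 = 124, berries = 1100/2.1 = 524.
Ranked: berries > ant nests > roots.

ant nests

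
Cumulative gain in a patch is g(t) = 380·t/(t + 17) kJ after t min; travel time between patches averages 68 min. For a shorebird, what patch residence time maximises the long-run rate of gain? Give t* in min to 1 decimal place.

Maximise g(t)/(T+t): set derivative to zero → g'(t)(T+t) = g(t).
g'(t) = 380·17/(t + 17)². Setting 380·17/(t+17)² = 380t/[(t+17)(68+t)] gives 17(68+t) = t(t+17), so t² = 17×68 = 1156.
t* = √1156 = 34 min.

34.0 min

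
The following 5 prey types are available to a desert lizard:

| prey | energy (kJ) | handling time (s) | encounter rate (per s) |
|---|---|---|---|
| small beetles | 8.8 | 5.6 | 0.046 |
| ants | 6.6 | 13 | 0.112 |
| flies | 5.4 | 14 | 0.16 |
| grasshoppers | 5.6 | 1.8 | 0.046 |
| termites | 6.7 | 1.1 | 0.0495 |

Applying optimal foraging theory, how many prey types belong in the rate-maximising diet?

Profitabilities (E/h, kJ/s): termites 6.09, grasshoppers 3.11, small beetles 1.57, ants 0.508, flies 0.386. Add prey in this order while the next type's profitability exceeds the intake rate on those already taken.
Rate on top 1: 0.3145. grasshoppers: 3.11 > 0.3145 → include.
Rate on top 2: 0.5181. small beetles: 1.57 > 0.5181 → include.
Rate on top 3: 0.7127. ants: 0.508 < 0.7127 → exclude; stop.
Optimal diet: termites, grasshoppers, small beetles — 3 of 5 types.

3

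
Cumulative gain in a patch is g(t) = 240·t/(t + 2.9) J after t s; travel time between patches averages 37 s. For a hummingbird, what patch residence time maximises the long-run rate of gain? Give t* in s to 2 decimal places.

Optimal t* satisfies g'(t*) = g(t*)/(T + t*).
g'(t) = 240·2.9/(t + 2.9)². Setting 240·2.9/(t+2.9)² = 240t/[(t+2.9)(37+t)] gives 2.9(37+t) = t(t+2.9), so t² = 2.9×37 = 107.3.
t* = √107.3 = 10.36 s.

10.36 s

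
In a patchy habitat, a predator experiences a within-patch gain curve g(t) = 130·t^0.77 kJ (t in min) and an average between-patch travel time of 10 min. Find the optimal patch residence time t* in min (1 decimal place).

33.5 min

Maximise g(t)/(T+t): set derivative to zero → g'(t)(T+t) = g(t).
g'(t) = 0.77·130·t^-0.23. Setting 0.77·130·t^-0.23 = 130·t^0.77/(10+t) gives 0.77(10+t) = t, so 0.23·t = 0.77×10.
t* = 0.77×10/0.23 = 33.48 min.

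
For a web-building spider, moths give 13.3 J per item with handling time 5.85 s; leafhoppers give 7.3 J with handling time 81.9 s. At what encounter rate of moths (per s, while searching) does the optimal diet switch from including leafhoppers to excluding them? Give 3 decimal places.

0.007 per s

The zero-one rule: include leafhoppers iff E₂/h₂ > λE₁/(1+λh₁). Equality gives the switch point.
λE₁h₂ = E₂ + λE₂h₁ ⇒ λ = E₂/(E₁h₂ − E₂h₁) = 7.3/(1089 − 42.7) = 0.006975 per s.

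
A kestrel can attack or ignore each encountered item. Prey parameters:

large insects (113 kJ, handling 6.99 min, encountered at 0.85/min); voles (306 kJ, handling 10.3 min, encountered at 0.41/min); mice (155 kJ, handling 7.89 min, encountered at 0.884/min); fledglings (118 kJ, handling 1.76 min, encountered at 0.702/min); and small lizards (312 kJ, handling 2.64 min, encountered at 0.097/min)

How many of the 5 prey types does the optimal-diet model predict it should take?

E/h in descending order: small lizards 118, fledglings 67, voles 29.7, mice 19.6, large insects 16.2 kJ/min. The optimal diet is the largest prefix of this list for which every included type satisfies E_i/h_i > R on the types above it.
Rate on top 1: 24.09. fledglings: 67 > 24.09 → include.
Rate on top 2: 45.39. voles: 29.7 < 45.39 → exclude; stop.
Optimal diet: small lizards, fledglings — 2 of 5 types.

2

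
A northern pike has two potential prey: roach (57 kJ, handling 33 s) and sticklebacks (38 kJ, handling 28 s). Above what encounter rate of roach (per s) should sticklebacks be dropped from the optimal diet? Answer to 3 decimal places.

0.111 per s

The zero-one rule: include sticklebacks iff E₂/h₂ > λE₁/(1+λh₁). Equality gives the switch point.
λE₁h₂ = E₂ + λE₂h₁ ⇒ λ = E₂/(E₁h₂ − E₂h₁) = 38/(1596 − 1254) = 0.1111 per s.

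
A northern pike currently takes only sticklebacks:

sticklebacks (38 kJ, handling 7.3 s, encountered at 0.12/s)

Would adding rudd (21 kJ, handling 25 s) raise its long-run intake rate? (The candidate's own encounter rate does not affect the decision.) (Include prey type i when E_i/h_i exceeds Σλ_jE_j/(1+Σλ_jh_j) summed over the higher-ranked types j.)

On sticklebacks alone, R = ΣλE/(1+Σλh) = 4.56/1.876 = 2.431 kJ/s.
Profitability of rudd: 21/25 = 0.84 kJ/s.
0.84 < 2.431, so adding rudd would lower the average — exclude it.

No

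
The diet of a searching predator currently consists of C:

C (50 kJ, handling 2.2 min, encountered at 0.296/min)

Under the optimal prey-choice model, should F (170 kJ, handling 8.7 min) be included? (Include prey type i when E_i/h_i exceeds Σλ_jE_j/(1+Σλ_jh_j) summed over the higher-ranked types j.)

Current rate: (0.296×50)/(1 + 0.296×2.2) = 8.963 kJ/min.
F: E/h = 170/8.7 = 19.54 kJ/min.
19.54 > 8.963, so adding F raises the average — include it.

Yes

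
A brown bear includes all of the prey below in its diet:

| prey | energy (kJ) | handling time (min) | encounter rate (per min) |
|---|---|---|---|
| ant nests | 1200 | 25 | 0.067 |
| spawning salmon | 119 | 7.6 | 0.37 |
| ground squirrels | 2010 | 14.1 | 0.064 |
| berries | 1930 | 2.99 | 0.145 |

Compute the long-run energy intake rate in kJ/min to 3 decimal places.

Energy encountered per unit search time: 0.067×1200 + 0.37×119 + 0.064×2010 + 0.145×1930 = 532.9 kJ/min.
Handling time per unit search time: 0.067×25 + 0.37×7.6 + 0.064×14.1 + 0.145×2.99 = 5.823.
Rate = 532.9/(1 + 5.823) = 78.11 kJ/min.

78.107 kJ/min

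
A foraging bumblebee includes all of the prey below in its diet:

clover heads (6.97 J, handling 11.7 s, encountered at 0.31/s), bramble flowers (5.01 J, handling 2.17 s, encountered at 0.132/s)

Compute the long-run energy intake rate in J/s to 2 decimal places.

R = Σλ_iE_i / (1 + Σλ_ih_i)
Numerator: 0.31×6.97 + 0.132×5.01 = 2.822
Denominator: 1 + 0.31×11.7 + 0.132×2.17 = 4.913
R = 2.822/4.913 = 0.5743 J/s

0.57 J/s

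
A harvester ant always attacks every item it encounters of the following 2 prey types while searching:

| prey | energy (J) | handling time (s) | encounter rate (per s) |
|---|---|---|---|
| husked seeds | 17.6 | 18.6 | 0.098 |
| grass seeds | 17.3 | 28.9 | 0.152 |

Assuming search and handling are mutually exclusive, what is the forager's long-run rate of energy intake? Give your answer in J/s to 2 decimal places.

0.60 J/s

R = Σλ_iE_i / (1 + Σλ_ih_i)
Numerator: 0.098×17.6 + 0.152×17.3 = 4.354
Denominator: 1 + 0.098×18.6 + 0.152×28.9 = 7.216
R = 4.354/7.216 = 0.6035 J/s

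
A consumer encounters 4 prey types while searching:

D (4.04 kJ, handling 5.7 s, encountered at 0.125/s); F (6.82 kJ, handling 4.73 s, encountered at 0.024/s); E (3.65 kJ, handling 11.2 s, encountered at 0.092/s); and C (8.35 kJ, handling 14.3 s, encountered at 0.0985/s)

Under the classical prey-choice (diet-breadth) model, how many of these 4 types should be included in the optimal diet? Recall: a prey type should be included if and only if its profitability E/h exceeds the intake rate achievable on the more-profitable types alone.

E/h in descending order: F 1.44, D 0.709, C 0.584, E 0.326 kJ/s. The optimal diet is the largest prefix of this list for which every included type satisfies E_i/h_i > R on the types above it.
Rate on top 1: 0.147. D: 0.709 > 0.147 → include.
Rate on top 2: 0.3662. C: 0.584 > 0.3662 → include.
Rate on top 3: 0.461. E: 0.326 < 0.461 → exclude; stop.
Optimal diet: F, D, C — 3 of 4 types.

3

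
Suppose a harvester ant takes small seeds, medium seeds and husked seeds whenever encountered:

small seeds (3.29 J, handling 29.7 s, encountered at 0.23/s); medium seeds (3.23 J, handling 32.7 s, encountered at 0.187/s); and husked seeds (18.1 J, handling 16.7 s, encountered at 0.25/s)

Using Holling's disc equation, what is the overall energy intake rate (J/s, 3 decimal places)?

0.325 J/s

R = Σλ_iE_i / (1 + Σλ_ih_i)
Numerator: 0.23×3.29 + 0.187×3.23 + 0.25×18.1 = 5.886
Denominator: 1 + 0.23×29.7 + 0.187×32.7 + 0.25×16.7 = 18.12
R = 5.886/18.12 = 0.3248 J/s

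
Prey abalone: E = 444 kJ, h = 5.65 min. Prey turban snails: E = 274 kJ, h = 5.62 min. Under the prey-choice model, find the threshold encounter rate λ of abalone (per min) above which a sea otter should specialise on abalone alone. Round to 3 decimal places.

Drop turban snails once their profitability E₂/h₂ falls below the rate achievable on abalone alone: E₂/h₂ = λE₁/(1 + λh₁).
Solve for λ: λE₁h₂ = E₂(1 + λh₁) → λ(E₁h₂ − E₂h₁) = E₂ → λ = E₂/(E₁h₂ − E₂h₁).
λ = 274/(444×5.62 − 274×5.65) = 274/947.2 = 0.2893 per min.

0.289 per min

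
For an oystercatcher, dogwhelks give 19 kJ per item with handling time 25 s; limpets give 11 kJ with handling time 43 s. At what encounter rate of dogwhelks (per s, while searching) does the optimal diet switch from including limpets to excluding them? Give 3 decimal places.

The zero-one rule: include limpets iff E₂/h₂ > λE₁/(1+λh₁). Equality gives the switch point.
λE₁h₂ = E₂ + λE₂h₁ ⇒ λ = E₂/(E₁h₂ − E₂h₁) = 11/(817 − 275) = 0.0203 per s.

0.020 per s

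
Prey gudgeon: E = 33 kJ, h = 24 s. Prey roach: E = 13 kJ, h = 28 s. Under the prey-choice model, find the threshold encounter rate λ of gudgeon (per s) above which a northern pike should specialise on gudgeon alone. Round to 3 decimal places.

0.021 per s

The zero-one rule: include roach iff E₂/h₂ > λE₁/(1+λh₁). Equality gives the switch point.
λE₁h₂ = E₂ + λE₂h₁ ⇒ λ = E₂/(E₁h₂ − E₂h₁) = 13/(924 − 312) = 0.02124 per s.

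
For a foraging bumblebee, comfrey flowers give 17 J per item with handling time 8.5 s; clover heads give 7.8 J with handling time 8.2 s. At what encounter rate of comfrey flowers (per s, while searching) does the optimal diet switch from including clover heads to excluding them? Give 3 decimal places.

0.107 per s

The zero-one rule: include clover heads iff E₂/h₂ > λE₁/(1+λh₁). Equality gives the switch point.
λE₁h₂ = E₂ + λE₂h₁ ⇒ λ = E₂/(E₁h₂ − E₂h₁) = 7.8/(139.4 − 66.3) = 0.1067 per s.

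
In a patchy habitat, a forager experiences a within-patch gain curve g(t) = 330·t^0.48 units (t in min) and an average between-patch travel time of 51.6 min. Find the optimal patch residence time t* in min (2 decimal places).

47.63 min

By the marginal value theorem, leave when the instantaneous gain rate g'(t) equals the habitat-wide average g(t)/(T + t).
g'(t) = 0.48·330·t^-0.52. Setting 0.48·330·t^-0.52 = 330·t^0.48/(51.6+t) gives 0.48(51.6+t) = t, so 0.52·t = 0.48×51.6.
t* = 0.48×51.6/0.52 = 47.63 min.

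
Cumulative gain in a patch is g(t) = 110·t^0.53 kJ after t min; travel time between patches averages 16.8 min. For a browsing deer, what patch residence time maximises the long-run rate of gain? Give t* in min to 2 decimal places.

18.94 min

Maximise g(t)/(T+t): set derivative to zero → g'(t)(T+t) = g(t).
g'(t) = 0.53·110·t^-0.47. Setting 0.53·110·t^-0.47 = 110·t^0.53/(16.8+t) gives 0.53(16.8+t) = t, so 0.47·t = 0.53×16.8.
t* = 0.53×16.8/0.47 = 18.94 min.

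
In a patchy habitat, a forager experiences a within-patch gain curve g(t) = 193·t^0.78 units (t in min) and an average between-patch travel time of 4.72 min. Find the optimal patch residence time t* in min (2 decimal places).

16.73 min

Optimal t* satisfies g'(t*) = g(t*)/(T + t*).
g'(t) = 0.78·193·t^-0.22. Setting 0.78·193·t^-0.22 = 193·t^0.78/(4.72+t) gives 0.78(4.72+t) = t, so 0.22·t = 0.78×4.72.
t* = 0.78×4.72/0.22 = 16.73 min.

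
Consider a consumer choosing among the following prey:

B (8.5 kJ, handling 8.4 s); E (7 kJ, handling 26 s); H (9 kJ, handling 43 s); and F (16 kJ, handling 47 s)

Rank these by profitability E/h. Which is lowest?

Profitability E/h (kJ/s): B = 8.5/8.4 = 1.01, E = 7/26 = 0.269, H = 9/43 = 0.209, F = 16/47 = 0.34.
Ranked: B > F > E > H.

H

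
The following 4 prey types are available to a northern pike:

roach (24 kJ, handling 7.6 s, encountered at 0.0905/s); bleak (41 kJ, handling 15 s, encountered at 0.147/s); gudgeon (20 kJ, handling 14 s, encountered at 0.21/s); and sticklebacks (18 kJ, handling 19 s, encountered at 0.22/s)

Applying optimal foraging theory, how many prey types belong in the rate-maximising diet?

2

E/h in descending order: roach 3.16, bleak 2.73, gudgeon 1.43, sticklebacks 0.947 kJ/s. The optimal diet is the largest prefix of this list for which every included type satisfies E_i/h_i > R on the types above it.
Rate on top 1: 1.287. bleak: 2.73 > 1.287 → include.
Rate on top 2: 2.106. gudgeon: 1.43 < 2.106 → exclude; stop.
Optimal diet: roach, bleak — 2 of 4 types.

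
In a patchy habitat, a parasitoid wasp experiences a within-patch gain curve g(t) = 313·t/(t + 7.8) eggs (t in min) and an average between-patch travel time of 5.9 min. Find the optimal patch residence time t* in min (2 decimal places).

Optimal t* satisfies g'(t*) = g(t*)/(T + t*).
g'(t) = 313·7.8/(t + 7.8)². Setting 313·7.8/(t+7.8)² = 313t/[(t+7.8)(5.9+t)] gives 7.8(5.9+t) = t(t+7.8), so t² = 7.8×5.9 = 46.02.
t* = √46.02 = 6.784 min.

6.78 min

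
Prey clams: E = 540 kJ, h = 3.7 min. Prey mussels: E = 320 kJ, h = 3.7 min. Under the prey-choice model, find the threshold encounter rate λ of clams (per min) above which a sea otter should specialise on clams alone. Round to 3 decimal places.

0.393 per min

The zero-one rule: include mussels iff E₂/h₂ > λE₁/(1+λh₁). Equality gives the switch point.
λE₁h₂ = E₂ + λE₂h₁ ⇒ λ = E₂/(E₁h₂ − E₂h₁) = 320/(1998 − 1184) = 0.3931 per min.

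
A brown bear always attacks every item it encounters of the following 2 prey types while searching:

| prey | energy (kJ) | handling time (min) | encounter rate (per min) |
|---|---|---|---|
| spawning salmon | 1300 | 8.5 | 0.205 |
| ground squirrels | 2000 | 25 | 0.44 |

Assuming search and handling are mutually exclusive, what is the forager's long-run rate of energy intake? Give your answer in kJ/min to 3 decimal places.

83.427 kJ/min

R = Σλ_iE_i / (1 + Σλ_ih_i)
Numerator: 0.205×1300 + 0.44×2000 = 1146
Denominator: 1 + 0.205×8.5 + 0.44×25 = 13.74
R = 1146/13.74 = 83.43 kJ/min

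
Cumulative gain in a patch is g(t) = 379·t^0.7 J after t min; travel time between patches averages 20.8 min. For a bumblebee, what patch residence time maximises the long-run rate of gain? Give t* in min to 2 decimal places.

48.53 min

By the marginal value theorem, leave when the instantaneous gain rate g'(t) equals the habitat-wide average g(t)/(T + t).
g'(t) = 0.7·379·t^-0.3. Setting 0.7·379·t^-0.3 = 379·t^0.7/(20.8+t) gives 0.7(20.8+t) = t, so 0.30·t = 0.7×20.8.
t* = 0.7×20.8/0.30 = 48.53 min.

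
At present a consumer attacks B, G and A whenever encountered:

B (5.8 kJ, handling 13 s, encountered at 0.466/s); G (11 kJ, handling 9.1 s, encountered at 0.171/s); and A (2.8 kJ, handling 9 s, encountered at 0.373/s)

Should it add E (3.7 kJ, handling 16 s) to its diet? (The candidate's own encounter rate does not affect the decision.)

No

Intake rate on the current diet: R = (0.466×5.8 + 0.171×11 + 0.373×2.8) / (1 + 0.466×13 + 0.171×9.1 + 0.373×9) = 5.628/11.97 = 0.4701 kJ/s.
Profitability of E: 3.7/16 = 0.2313 kJ/s.
0.2313 < 0.4701, so adding E would lower the average — exclude it.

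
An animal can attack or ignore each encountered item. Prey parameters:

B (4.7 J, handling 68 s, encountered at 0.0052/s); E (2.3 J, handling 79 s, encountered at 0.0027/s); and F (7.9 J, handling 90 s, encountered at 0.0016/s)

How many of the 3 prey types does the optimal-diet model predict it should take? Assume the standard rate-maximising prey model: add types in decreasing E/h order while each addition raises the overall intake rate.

Profitabilities (E/h, J/s): F 0.0878, B 0.0691, E 0.0291. Add prey in this order while the next type's profitability exceeds the intake rate on those already taken.
Rate on top 1: 0.01105. B: 0.0691 > 0.01105 → include.
Rate on top 2: 0.02476. E: 0.0291 > 0.02476 → include.
Optimal diet: F, B, E — 3 of 3 types.

3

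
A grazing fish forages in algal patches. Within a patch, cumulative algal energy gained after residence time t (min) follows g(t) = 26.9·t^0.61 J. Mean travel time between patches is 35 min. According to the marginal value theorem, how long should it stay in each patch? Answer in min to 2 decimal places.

Optimal t* satisfies g'(t*) = g(t*)/(T + t*).
g'(t) = 0.61·26.9·t^-0.39. Setting 0.61·26.9·t^-0.39 = 26.9·t^0.61/(35+t) gives 0.61(35+t) = t, so 0.39·t = 0.61×35.
t* = 0.61×35/0.39 = 54.74 min.

54.74 min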